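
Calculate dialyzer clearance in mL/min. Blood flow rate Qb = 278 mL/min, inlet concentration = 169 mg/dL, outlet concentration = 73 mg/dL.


K = Qb * (Cb_in - Cb_out) / Cb_in
K = 278 * (169 - 73) / 169
K = 157.9 mL/min


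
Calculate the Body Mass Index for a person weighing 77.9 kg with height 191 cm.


BMI = weight / height^2
height = 191 cm = 1.91 m
BMI = 77.9 / 1.91^2
BMI = 21.35 kg/m^2


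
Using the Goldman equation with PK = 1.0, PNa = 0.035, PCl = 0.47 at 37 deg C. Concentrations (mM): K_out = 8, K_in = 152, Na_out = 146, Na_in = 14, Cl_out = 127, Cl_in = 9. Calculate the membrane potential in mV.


Vm = (RT/F)*ln((PK*Ko + PNa*Nao + PCl*Cli)/(PK*Ki + PNa*Nai + PCl*Clo))
Numer = 17.34, Denom = 212.18
Vm = -66.93 mV


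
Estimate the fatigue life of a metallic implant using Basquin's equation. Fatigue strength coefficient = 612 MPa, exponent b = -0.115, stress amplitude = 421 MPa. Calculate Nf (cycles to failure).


sigma_a = sigma_f' * (2Nf)^b
2Nf = (sigma_a/sigma_f')^(1/b)
2Nf = (421/612)^(1/-0.115)
2Nf = 25.868828
Nf = 12.93


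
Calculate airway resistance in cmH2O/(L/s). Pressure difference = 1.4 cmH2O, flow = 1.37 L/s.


R = dP / flow
R = 1.4 / 1.37
R = 1.022 cmH2O/(L/s)


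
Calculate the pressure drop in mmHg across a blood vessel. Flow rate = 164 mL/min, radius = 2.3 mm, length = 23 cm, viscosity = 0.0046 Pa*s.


dP = 8*mu*L*Q / (pi*r^4)
Q = 164 mL/min = 2.73333e-06 m^3/s
dP = 263.152 Pa = 263.152 / 133.322 mmHg = 1.974 mmHg


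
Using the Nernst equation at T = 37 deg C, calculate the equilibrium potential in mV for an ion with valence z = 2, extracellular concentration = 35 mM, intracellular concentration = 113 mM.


E = (RT/(zF)) * ln(C_out/C_in)
T = 37 + 273.15 = 310.15 K
E = (8.314 * 310.15 / (2 * 96485)) * ln(35/113)
E = -15.66 mV


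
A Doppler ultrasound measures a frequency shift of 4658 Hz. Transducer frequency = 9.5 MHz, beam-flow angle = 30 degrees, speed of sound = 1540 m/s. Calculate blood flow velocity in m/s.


v = fd * c / (2 * f0 * cos(theta))
v = 4658 * 1540 / (2 * 9.5000e+06 * cos(30))
v = 0.4359 m/s


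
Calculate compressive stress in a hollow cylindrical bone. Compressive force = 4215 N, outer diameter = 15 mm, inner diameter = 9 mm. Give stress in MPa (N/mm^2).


A = pi*(r_o^2 - r_i^2)
r_o = 7.5 mm, r_i = 4.5 mm
A = 113.097 mm^2
sigma = F/A = 4215 / 113.097
sigma = 37.27 MPa


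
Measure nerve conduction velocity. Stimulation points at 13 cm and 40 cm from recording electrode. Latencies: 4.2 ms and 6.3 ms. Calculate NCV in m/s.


Distance = (40 - 13) / 100 = 0.27 m
dt = (6.3 - 4.2) / 1000 = 0.0021 s
NCV = dist / dt = 128.6 m/s


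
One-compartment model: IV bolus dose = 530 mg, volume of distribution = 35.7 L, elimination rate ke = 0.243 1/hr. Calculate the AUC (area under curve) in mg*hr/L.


C0 = Dose/Vd = 530/35.7 = 14.8459 mg/L
AUC = C0/ke = 14.8459/0.243
AUC = 61.09 mg*hr/L


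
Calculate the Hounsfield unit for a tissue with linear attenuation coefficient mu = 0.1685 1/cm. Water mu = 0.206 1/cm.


HU = ((mu_tissue - mu_water) / mu_water) * 1000
HU = ((0.1685 - 0.206) / 0.206) * 1000
HU = -182


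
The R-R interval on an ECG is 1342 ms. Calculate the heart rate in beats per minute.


HR = 60 / RR_interval(s)
RR = 1342 ms = 1.342 s
HR = 60 / 1.342 = 44.71 bpm


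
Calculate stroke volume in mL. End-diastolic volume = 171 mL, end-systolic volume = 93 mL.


SV = EDV - ESV
SV = 171 - 93
SV = 78 mL


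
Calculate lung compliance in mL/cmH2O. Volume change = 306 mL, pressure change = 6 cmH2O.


C = dV / dP
C = 306 / 6
C = 51 mL/cmH2O


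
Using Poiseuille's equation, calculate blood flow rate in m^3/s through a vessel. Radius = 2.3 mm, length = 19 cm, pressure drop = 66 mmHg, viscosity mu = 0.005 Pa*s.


Q = pi*r^4*dP / (8*mu*L)
r = 0.0023 m, L = 0.19 m
dP = 66 mmHg = 8799.252 Pa
Q = 1.0179e-04 m^3/s


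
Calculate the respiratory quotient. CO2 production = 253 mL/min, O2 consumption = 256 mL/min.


RQ = VCO2 / VO2
RQ = 253 / 256
RQ = 0.9883


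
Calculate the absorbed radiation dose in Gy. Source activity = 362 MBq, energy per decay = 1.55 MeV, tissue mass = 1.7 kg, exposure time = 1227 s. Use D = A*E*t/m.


A = 362 MBq = 3.6200e+08 Bq
E = 1.55 MeV = 2.4831e-13 J
D = A*E*t/m = 3.6200e+08*2.4831e-13*1227/1.7
D = 0.06488 Gy


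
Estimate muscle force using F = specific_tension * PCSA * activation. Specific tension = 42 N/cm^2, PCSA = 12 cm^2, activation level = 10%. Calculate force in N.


F = sigma * PCSA * activation
F = 42 * 12 * 0.1
F = 50.4 N


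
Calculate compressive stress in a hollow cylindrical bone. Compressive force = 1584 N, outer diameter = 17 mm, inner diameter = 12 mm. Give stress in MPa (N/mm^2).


A = pi*(r_o^2 - r_i^2)
r_o = 8.5 mm, r_i = 6 mm
A = 113.883 mm^2
sigma = F/A = 1584 / 113.883
sigma = 13.91 MPa


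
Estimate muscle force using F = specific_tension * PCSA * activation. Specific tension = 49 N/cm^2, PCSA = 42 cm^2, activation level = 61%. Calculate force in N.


F = sigma * PCSA * activation
F = 49 * 42 * 0.61
F = 1255 N


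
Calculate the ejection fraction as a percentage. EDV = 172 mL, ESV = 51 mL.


SV = EDV - ESV = 172 - 51 = 121 mL
EF = SV/EDV * 100 = 121/172 * 100
EF = 70.35%


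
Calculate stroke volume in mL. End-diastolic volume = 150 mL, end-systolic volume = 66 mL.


SV = EDV - ESV
SV = 150 - 66
SV = 84 mL


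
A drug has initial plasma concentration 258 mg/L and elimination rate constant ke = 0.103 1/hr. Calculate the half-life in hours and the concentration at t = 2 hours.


t_half = ln(2) / ke = 0.693147 / 0.103 = 6.73 hr
C(t) = C0 * exp(-ke*t) = 258 * exp(-0.103*2)
C(2) = 210 mg/L


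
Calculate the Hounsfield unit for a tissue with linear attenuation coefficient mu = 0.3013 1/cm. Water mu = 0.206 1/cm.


HU = ((mu_tissue - mu_water) / mu_water) * 1000
HU = ((0.3013 - 0.206) / 0.206) * 1000
HU = 462.6


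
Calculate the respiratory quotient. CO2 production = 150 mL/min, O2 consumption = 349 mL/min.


RQ = VCO2 / VO2
RQ = 150 / 349
RQ = 0.4298


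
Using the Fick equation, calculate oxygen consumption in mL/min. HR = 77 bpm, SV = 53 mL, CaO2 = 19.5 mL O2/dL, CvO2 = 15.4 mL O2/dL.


CO = HR*SV = 77*53/1000 = 4.081 L/min
a-v O2 diff = 19.5 - 15.4 = 4.1 mL/dL
VO2 = CO * (CaO2-CvO2) * 10 dL/L
VO2 = 4.081 * 4.1 * 10
VO2 = 167.3 mL/min


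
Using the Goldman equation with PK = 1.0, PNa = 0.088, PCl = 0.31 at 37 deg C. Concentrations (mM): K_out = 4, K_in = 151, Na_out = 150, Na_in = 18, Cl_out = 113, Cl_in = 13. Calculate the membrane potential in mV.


Vm = (RT/F)*ln((PK*Ko + PNa*Nao + PCl*Cli)/(PK*Ki + PNa*Nai + PCl*Clo))
Numer = 21.23, Denom = 187.614
Vm = -58.23 mV


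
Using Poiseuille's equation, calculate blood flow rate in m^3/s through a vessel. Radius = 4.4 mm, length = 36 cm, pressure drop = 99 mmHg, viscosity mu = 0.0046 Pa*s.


Q = pi*r^4*dP / (8*mu*L)
r = 0.0044 m, L = 0.36 m
dP = 99 mmHg = 13198.878 Pa
Q = 0.001173 m^3/s


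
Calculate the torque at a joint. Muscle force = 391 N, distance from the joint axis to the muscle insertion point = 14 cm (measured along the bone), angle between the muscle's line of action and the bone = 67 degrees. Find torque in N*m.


Torque = F * d * sin(theta)   (moment arm = d*sin(theta))
d = 14 cm = 0.14 m
Torque = 391 * 0.14 * sin(67)
Torque = 50.39 N*m


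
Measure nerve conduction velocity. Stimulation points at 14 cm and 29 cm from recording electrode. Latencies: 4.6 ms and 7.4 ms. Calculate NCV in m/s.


Distance = (29 - 14) / 100 = 0.15 m
dt = (7.4 - 4.6) / 1000 = 0.0028 s
NCV = dist / dt = 53.57 m/s


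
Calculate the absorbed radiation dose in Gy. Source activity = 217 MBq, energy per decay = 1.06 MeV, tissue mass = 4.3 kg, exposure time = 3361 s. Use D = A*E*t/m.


A = 217 MBq = 2.1700e+08 Bq
E = 1.06 MeV = 1.69812e-13 J
D = A*E*t/m = 2.1700e+08*1.69812e-13*3361/4.3
D = 0.0288 Gy


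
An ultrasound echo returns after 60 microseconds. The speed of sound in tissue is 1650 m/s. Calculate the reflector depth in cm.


depth = c * t / 2
t = 60 us = 6.0000e-05 s
depth = 1650 * 6.0000e-05 / 2
depth = 0.0495 m = 4.95 cm


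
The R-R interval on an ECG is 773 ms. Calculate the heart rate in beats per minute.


HR = 60 / RR_interval(s)
RR = 773 ms = 0.773 s
HR = 60 / 0.773 = 77.62 bpm


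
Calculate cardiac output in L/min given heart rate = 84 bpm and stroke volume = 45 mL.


CO = HR * SV
CO = 84 * 45 / 1000
CO = 3.78 L/min


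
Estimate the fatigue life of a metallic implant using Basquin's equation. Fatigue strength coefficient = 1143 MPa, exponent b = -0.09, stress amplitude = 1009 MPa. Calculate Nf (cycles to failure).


sigma_a = sigma_f' * (2Nf)^b
2Nf = (sigma_a/sigma_f')^(1/b)
2Nf = (1009/1143)^(1/-0.09)
2Nf = 3.9968968
Nf = 1.998


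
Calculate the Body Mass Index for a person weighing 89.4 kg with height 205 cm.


BMI = weight / height^2
height = 205 cm = 2.05 m
BMI = 89.4 / 2.05^2
BMI = 21.27 kg/m^2


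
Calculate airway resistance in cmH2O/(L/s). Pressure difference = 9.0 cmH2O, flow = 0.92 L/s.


R = dP / flow
R = 9.0 / 0.92
R = 9.783 cmH2O/(L/s)


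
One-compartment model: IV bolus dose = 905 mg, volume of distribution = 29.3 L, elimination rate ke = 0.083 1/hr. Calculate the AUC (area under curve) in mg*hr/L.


C0 = Dose/Vd = 905/29.3 = 30.8874 mg/L
AUC = C0/ke = 30.8874/0.083
AUC = 372.1 mg*hr/L


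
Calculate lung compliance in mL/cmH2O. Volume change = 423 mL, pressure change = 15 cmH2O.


C = dV / dP
C = 423 / 15
C = 28.2 mL/cmH2O


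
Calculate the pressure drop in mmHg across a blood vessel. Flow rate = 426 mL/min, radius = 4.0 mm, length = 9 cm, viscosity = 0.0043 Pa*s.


dP = 8*mu*L*Q / (pi*r^4)
Q = 426 mL/min = 7.1e-06 m^3/s
dP = 27.3319 Pa = 27.3319 / 133.322 mmHg = 0.205 mmHg


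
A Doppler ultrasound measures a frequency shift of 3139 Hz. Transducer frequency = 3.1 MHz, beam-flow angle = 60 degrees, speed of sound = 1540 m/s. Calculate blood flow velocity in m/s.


v = fd * c / (2 * f0 * cos(theta))
v = 3139 * 1540 / (2 * 3.1000e+06 * cos(60))
v = 1.559 m/s


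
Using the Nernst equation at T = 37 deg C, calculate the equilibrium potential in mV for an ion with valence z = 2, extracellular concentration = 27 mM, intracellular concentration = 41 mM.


E = (RT/(zF)) * ln(C_out/C_in)
T = 37 + 273.15 = 310.15 K
E = (8.314 * 310.15 / (2 * 96485)) * ln(27/41)
E = -5.582 mV


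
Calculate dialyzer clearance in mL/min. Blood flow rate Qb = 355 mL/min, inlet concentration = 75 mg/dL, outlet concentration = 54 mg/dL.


K = Qb * (Cb_in - Cb_out) / Cb_in
K = 355 * (75 - 54) / 75
K = 99.4 mL/min


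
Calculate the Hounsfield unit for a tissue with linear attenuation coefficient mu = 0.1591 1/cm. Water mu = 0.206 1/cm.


HU = ((mu_tissue - mu_water) / mu_water) * 1000
HU = ((0.1591 - 0.206) / 0.206) * 1000
HU = -227.7


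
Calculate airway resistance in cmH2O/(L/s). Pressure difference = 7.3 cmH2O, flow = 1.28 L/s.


R = dP / flow
R = 7.3 / 1.28
R = 5.703 cmH2O/(L/s)


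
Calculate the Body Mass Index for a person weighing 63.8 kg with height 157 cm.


BMI = weight / height^2
height = 157 cm = 1.57 m
BMI = 63.8 / 1.57^2
BMI = 25.88 kg/m^2


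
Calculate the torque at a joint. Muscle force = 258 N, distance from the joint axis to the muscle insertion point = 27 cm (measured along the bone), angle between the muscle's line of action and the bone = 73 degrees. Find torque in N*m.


Torque = F * d * sin(theta)   (moment arm = d*sin(theta))
d = 27 cm = 0.27 m
Torque = 258 * 0.27 * sin(73)
Torque = 66.62 N*m


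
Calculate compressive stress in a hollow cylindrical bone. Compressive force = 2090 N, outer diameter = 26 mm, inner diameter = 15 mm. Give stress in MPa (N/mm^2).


A = pi*(r_o^2 - r_i^2)
r_o = 13 mm, r_i = 7.5 mm
A = 354.215 mm^2
sigma = F/A = 2090 / 354.215
sigma = 5.9 MPa


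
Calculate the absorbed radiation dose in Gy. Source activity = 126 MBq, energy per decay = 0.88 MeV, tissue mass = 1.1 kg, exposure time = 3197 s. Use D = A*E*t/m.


A = 126 MBq = 1.2600e+08 Bq
E = 0.88 MeV = 1.40976e-13 J
D = A*E*t/m = 1.2600e+08*1.40976e-13*3197/1.1
D = 0.05163 Gy


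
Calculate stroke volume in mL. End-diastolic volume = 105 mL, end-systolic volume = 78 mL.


SV = EDV - ESV
SV = 105 - 78
SV = 27 mL


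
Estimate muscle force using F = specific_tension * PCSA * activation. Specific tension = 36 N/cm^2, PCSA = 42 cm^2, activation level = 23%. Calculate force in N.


F = sigma * PCSA * activation
F = 36 * 42 * 0.23
F = 347.8 N


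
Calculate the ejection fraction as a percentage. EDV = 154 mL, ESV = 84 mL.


SV = EDV - ESV = 154 - 84 = 70 mL
EF = SV/EDV * 100 = 70/154 * 100
EF = 45.45%


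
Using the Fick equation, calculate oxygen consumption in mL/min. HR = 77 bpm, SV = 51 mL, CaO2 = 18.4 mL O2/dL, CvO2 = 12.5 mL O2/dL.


CO = HR*SV = 77*51/1000 = 3.927 L/min
a-v O2 diff = 18.4 - 12.5 = 5.9 mL/dL
VO2 = CO * (CaO2-CvO2) * 10 dL/L
VO2 = 3.927 * 5.9 * 10
VO2 = 231.7 mL/min


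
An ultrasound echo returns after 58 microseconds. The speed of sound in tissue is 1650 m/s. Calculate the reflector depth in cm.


depth = c * t / 2
t = 58 us = 5.8000e-05 s
depth = 1650 * 5.8000e-05 / 2
depth = 0.04785 m = 4.785 cm


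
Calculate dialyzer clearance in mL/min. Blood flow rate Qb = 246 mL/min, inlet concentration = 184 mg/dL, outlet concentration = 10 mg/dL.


K = Qb * (Cb_in - Cb_out) / Cb_in
K = 246 * (184 - 10) / 184
K = 232.6 mL/min


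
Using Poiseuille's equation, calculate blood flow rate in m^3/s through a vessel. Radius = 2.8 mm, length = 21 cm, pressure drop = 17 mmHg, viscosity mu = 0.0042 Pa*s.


Q = pi*r^4*dP / (8*mu*L)
r = 0.0028 m, L = 0.21 m
dP = 17 mmHg = 2266.474 Pa
Q = 6.2026e-05 m^3/s


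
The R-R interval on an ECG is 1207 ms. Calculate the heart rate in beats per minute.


HR = 60 / RR_interval(s)
RR = 1207 ms = 1.207 s
HR = 60 / 1.207 = 49.71 bpm


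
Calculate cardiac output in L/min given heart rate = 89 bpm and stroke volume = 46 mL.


CO = HR * SV
CO = 89 * 46 / 1000
CO = 4.094 L/min


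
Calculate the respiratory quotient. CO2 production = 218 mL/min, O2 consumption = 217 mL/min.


RQ = VCO2 / VO2
RQ = 218 / 217
RQ = 1.005


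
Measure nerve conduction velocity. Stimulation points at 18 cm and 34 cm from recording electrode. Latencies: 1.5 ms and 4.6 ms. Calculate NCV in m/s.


Distance = (34 - 18) / 100 = 0.16 m
dt = (4.6 - 1.5) / 1000 = 0.0031 s
NCV = dist / dt = 51.61 m/s


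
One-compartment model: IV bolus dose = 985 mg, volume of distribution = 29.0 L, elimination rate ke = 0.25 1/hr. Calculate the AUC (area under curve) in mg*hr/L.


C0 = Dose/Vd = 985/29.0 = 33.9655 mg/L
AUC = C0/ke = 33.9655/0.25
AUC = 135.9 mg*hr/L


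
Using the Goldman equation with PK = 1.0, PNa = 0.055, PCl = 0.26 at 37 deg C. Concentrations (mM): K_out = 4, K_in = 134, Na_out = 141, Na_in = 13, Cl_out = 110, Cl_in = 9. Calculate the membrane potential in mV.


Vm = (RT/F)*ln((PK*Ko + PNa*Nao + PCl*Cli)/(PK*Ki + PNa*Nai + PCl*Clo))
Numer = 14.095, Denom = 163.315
Vm = -65.47 mV


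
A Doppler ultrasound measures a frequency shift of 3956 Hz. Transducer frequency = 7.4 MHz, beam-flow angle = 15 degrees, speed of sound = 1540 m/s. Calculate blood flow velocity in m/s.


v = fd * c / (2 * f0 * cos(theta))
v = 3956 * 1540 / (2 * 7.4000e+06 * cos(15))
v = 0.4262 m/s


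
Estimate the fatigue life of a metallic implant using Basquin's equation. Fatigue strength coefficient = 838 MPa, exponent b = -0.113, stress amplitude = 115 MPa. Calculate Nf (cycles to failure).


sigma_a = sigma_f' * (2Nf)^b
2Nf = (sigma_a/sigma_f')^(1/b)
2Nf = (115/838)^(1/-0.113)
2Nf = 42968681
Nf = 2.1484e+07


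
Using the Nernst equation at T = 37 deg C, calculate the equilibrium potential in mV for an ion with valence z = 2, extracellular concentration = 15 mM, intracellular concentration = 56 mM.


E = (RT/(zF)) * ln(C_out/C_in)
T = 37 + 273.15 = 310.15 K
E = (8.314 * 310.15 / (2 * 96485)) * ln(15/56)
E = -17.6 mV


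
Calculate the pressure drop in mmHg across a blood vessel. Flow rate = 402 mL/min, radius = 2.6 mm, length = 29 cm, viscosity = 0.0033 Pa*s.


dP = 8*mu*L*Q / (pi*r^4)
Q = 402 mL/min = 6.7e-06 m^3/s
dP = 357.3 Pa = 357.3 / 133.322 mmHg = 2.68 mmHg


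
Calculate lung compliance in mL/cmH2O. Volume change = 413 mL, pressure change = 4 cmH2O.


C = dV / dP
C = 413 / 4
C = 103.2 mL/cmH2O


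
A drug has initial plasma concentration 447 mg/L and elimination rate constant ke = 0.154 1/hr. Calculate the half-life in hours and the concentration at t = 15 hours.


t_half = ln(2) / ke = 0.693147 / 0.154 = 4.501 hr
C(t) = C0 * exp(-ke*t) = 447 * exp(-0.154*15)
C(15) = 44.37 mg/L


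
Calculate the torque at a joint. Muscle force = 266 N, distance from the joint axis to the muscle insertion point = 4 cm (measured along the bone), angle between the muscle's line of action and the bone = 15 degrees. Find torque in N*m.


Torque = F * d * sin(theta)   (moment arm = d*sin(theta))
d = 4 cm = 0.04 m
Torque = 266 * 0.04 * sin(15)
Torque = 2.754 N*m


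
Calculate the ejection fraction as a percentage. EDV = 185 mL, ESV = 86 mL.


SV = EDV - ESV = 185 - 86 = 99 mL
EF = SV/EDV * 100 = 99/185 * 100
EF = 53.51%


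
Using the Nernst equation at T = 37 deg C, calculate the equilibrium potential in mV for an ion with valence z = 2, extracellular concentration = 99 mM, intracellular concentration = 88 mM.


E = (RT/(zF)) * ln(C_out/C_in)
T = 37 + 273.15 = 310.15 K
E = (8.314 * 310.15 / (2 * 96485)) * ln(99/88)
E = 1.574 mV


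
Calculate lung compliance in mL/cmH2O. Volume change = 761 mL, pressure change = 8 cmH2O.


C = dV / dP
C = 761 / 8
C = 95.12 mL/cmH2O


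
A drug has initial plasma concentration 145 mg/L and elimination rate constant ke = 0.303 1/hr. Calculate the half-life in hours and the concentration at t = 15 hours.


t_half = ln(2) / ke = 0.693147 / 0.303 = 2.288 hr
C(t) = C0 * exp(-ke*t) = 145 * exp(-0.303*15)
C(15) = 1.54 mg/L


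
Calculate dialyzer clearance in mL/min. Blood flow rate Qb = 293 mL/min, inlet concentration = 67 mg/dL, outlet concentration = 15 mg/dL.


K = Qb * (Cb_in - Cb_out) / Cb_in
K = 293 * (67 - 15) / 67
K = 227.4 mL/min


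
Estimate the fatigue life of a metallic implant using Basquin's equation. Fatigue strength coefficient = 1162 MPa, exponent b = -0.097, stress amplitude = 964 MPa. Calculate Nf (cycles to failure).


sigma_a = sigma_f' * (2Nf)^b
2Nf = (sigma_a/sigma_f')^(1/b)
2Nf = (964/1162)^(1/-0.097)
2Nf = 6.8609209
Nf = 3.43


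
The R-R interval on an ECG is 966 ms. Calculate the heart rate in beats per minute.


HR = 60 / RR_interval(s)
RR = 966 ms = 0.966 s
HR = 60 / 0.966 = 62.11 bpm


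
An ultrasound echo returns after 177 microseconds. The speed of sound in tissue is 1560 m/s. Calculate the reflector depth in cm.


depth = c * t / 2
t = 177 us = 1.7700e-04 s
depth = 1560 * 1.7700e-04 / 2
depth = 0.13806 m = 13.806 cm


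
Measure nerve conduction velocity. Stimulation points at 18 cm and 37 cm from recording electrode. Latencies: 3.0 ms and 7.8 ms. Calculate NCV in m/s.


Distance = (37 - 18) / 100 = 0.19 m
dt = (7.8 - 3.0) / 1000 = 0.0048 s
NCV = dist / dt = 39.58 m/s


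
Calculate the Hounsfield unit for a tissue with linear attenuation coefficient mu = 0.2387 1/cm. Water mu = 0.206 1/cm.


HU = ((mu_tissue - mu_water) / mu_water) * 1000
HU = ((0.2387 - 0.206) / 0.206) * 1000
HU = 158.7


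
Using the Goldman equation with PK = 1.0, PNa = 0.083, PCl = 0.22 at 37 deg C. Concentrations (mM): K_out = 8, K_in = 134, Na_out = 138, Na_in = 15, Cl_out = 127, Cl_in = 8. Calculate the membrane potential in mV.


Vm = (RT/F)*ln((PK*Ko + PNa*Nao + PCl*Cli)/(PK*Ki + PNa*Nai + PCl*Clo))
Numer = 21.214, Denom = 163.185
Vm = -54.53 mV


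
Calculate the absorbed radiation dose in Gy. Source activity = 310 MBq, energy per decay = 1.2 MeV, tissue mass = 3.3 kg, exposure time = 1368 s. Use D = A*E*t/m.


A = 310 MBq = 3.1000e+08 Bq
E = 1.2 MeV = 1.9224e-13 J
D = A*E*t/m = 3.1000e+08*1.9224e-13*1368/3.3
D = 0.0247 Gy


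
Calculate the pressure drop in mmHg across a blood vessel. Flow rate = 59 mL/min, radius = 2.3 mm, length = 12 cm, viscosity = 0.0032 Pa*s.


dP = 8*mu*L*Q / (pi*r^4)
Q = 59 mL/min = 9.83333e-07 m^3/s
dP = 34.3606 Pa = 34.3606 / 133.322 mmHg = 0.2577 mmHg


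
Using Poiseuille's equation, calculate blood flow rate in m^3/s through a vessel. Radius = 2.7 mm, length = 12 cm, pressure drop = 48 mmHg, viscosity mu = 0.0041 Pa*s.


Q = pi*r^4*dP / (8*mu*L)
r = 0.0027 m, L = 0.12 m
dP = 48 mmHg = 6399.456 Pa
Q = 2.7145e-04 m^3/s


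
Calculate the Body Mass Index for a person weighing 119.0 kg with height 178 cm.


BMI = weight / height^2
height = 178 cm = 1.78 m
BMI = 119.0 / 1.78^2
BMI = 37.56 kg/m^2


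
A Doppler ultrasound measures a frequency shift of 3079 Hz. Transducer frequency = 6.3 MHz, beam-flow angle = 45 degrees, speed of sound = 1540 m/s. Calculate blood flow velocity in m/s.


v = fd * c / (2 * f0 * cos(theta))
v = 3079 * 1540 / (2 * 6.3000e+06 * cos(45))
v = 0.5322 m/s


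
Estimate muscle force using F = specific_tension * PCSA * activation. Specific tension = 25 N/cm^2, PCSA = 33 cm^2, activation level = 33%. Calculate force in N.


F = sigma * PCSA * activation
F = 25 * 33 * 0.33
F = 272.2 N


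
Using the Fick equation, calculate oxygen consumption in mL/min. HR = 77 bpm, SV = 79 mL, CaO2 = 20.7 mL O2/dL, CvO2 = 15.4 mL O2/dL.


CO = HR*SV = 77*79/1000 = 6.083 L/min
a-v O2 diff = 20.7 - 15.4 = 5.3 mL/dL
VO2 = CO * (CaO2-CvO2) * 10 dL/L
VO2 = 6.083 * 5.3 * 10
VO2 = 322.4 mL/min


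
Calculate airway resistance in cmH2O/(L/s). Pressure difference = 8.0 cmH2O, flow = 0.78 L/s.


R = dP / flow
R = 8.0 / 0.78
R = 10.26 cmH2O/(L/s)


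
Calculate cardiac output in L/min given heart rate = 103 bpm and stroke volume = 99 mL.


CO = HR * SV
CO = 103 * 99 / 1000
CO = 10.2 L/min


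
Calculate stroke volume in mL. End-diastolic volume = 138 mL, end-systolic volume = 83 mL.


SV = EDV - ESV
SV = 138 - 83
SV = 55 mL


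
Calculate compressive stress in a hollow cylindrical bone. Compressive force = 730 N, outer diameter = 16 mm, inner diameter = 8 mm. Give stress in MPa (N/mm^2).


A = pi*(r_o^2 - r_i^2)
r_o = 8 mm, r_i = 4 mm
A = 150.796 mm^2
sigma = F/A = 730 / 150.796
sigma = 4.841 MPa


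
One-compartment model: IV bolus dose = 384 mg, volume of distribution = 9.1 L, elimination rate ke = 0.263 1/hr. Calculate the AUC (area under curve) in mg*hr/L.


C0 = Dose/Vd = 384/9.1 = 42.1978 mg/L
AUC = C0/ke = 42.1978/0.263
AUC = 160.4 mg*hr/L


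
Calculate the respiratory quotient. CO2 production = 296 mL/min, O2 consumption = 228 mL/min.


RQ = VCO2 / VO2
RQ = 296 / 228
RQ = 1.298


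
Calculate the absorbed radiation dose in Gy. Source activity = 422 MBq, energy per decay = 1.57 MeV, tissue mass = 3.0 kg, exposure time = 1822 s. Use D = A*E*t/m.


A = 422 MBq = 4.2200e+08 Bq
E = 1.57 MeV = 2.51514e-13 J
D = A*E*t/m = 4.2200e+08*2.51514e-13*1822/3.0
D = 0.06446 Gy


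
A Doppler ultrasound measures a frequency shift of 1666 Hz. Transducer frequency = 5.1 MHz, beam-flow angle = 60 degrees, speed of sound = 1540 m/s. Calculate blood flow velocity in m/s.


v = fd * c / (2 * f0 * cos(theta))
v = 1666 * 1540 / (2 * 5.1000e+06 * cos(60))
v = 0.5031 m/s


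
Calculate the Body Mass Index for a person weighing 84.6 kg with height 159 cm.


BMI = weight / height^2
height = 159 cm = 1.59 m
BMI = 84.6 / 1.59^2
BMI = 33.46 kg/m^2


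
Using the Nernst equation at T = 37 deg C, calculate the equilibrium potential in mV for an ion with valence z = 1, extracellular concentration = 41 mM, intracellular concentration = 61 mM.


E = (RT/(zF)) * ln(C_out/C_in)
T = 37 + 273.15 = 310.15 K
E = (8.314 * 310.15 / (1 * 96485)) * ln(41/61)
E = -10.62 mV


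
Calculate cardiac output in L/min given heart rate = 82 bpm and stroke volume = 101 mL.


CO = HR * SV
CO = 82 * 101 / 1000
CO = 8.282 L/min


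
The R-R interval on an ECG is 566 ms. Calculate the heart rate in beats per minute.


HR = 60 / RR_interval(s)
RR = 566 ms = 0.566 s
HR = 60 / 0.566 = 106 bpm


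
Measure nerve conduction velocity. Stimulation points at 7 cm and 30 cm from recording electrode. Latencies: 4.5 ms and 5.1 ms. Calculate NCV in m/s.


Distance = (30 - 7) / 100 = 0.23 m
dt = (5.1 - 4.5) / 1000 = 6.0000e-04 s
NCV = dist / dt = 383.3 m/s


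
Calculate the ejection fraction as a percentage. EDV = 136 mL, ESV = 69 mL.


SV = EDV - ESV = 136 - 69 = 67 mL
EF = SV/EDV * 100 = 67/136 * 100
EF = 49.26%


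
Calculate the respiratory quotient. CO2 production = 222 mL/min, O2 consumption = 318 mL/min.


RQ = VCO2 / VO2
RQ = 222 / 318
RQ = 0.6981


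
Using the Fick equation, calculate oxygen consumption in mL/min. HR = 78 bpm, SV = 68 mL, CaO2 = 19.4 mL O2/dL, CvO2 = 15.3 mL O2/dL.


CO = HR*SV = 78*68/1000 = 5.304 L/min
a-v O2 diff = 19.4 - 15.3 = 4.1 mL/dL
VO2 = CO * (CaO2-CvO2) * 10 dL/L
VO2 = 5.304 * 4.1 * 10
VO2 = 217.5 mL/min


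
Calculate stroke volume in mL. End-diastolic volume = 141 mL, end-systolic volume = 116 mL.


SV = EDV - ESV
SV = 141 - 116
SV = 25 mL


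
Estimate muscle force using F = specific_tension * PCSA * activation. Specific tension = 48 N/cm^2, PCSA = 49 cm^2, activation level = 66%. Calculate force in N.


F = sigma * PCSA * activation
F = 48 * 49 * 0.66
F = 1552 N


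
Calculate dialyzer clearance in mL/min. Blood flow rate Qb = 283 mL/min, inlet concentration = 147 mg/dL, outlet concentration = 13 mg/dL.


K = Qb * (Cb_in - Cb_out) / Cb_in
K = 283 * (147 - 13) / 147
K = 258 mL/min


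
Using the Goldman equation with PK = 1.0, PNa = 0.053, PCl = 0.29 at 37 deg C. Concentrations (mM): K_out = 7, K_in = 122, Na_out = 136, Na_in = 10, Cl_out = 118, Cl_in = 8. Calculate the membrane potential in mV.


Vm = (RT/F)*ln((PK*Ko + PNa*Nao + PCl*Cli)/(PK*Ki + PNa*Nai + PCl*Clo))
Numer = 16.528, Denom = 156.75
Vm = -60.12 mV


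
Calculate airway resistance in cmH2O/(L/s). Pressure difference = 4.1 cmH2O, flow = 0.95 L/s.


R = dP / flow
R = 4.1 / 0.95
R = 4.316 cmH2O/(L/s)


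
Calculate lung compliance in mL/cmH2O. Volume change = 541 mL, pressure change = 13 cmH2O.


C = dV / dP
C = 541 / 13
C = 41.62 mL/cmH2O


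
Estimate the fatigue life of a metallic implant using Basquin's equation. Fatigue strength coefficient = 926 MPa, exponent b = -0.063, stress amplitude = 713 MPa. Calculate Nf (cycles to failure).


sigma_a = sigma_f' * (2Nf)^b
2Nf = (sigma_a/sigma_f')^(1/b)
2Nf = (713/926)^(1/-0.063)
2Nf = 63.376447
Nf = 31.69


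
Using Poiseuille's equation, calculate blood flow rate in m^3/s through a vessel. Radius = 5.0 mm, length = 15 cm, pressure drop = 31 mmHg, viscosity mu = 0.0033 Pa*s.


Q = pi*r^4*dP / (8*mu*L)
r = 0.005 m, L = 0.15 m
dP = 31 mmHg = 4132.982 Pa
Q = 0.002049 m^3/s


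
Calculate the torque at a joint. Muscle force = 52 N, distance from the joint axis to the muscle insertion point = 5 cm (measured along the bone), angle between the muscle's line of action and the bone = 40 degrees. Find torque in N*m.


Torque = F * d * sin(theta)   (moment arm = d*sin(theta))
d = 5 cm = 0.05 m
Torque = 52 * 0.05 * sin(40)
Torque = 1.671 N*m


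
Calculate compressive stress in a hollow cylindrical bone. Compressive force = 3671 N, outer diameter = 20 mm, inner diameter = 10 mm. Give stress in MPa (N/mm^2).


A = pi*(r_o^2 - r_i^2)
r_o = 10 mm, r_i = 5 mm
A = 235.619 mm^2
sigma = F/A = 3671 / 235.619
sigma = 15.58 MPa


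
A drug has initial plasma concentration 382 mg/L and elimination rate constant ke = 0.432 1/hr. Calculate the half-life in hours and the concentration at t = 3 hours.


t_half = ln(2) / ke = 0.693147 / 0.432 = 1.605 hr
C(t) = C0 * exp(-ke*t) = 382 * exp(-0.432*3)
C(3) = 104.5 mg/L


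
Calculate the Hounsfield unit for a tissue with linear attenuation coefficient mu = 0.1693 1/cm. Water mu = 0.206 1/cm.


HU = ((mu_tissue - mu_water) / mu_water) * 1000
HU = ((0.1693 - 0.206) / 0.206) * 1000
HU = -178.2


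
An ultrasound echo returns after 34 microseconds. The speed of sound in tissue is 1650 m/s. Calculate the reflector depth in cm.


depth = c * t / 2
t = 34 us = 3.4000e-05 s
depth = 1650 * 3.4000e-05 / 2
depth = 0.02805 m = 2.805 cm


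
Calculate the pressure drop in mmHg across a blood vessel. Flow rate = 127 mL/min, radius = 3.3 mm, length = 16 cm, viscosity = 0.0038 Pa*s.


dP = 8*mu*L*Q / (pi*r^4)
Q = 127 mL/min = 2.11667e-06 m^3/s
dP = 27.6338 Pa = 27.6338 / 133.322 mmHg = 0.2073 mmHg


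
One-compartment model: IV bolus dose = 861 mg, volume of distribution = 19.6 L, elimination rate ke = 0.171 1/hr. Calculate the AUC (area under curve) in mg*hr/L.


C0 = Dose/Vd = 861/19.6 = 43.9286 mg/L
AUC = C0/ke = 43.9286/0.171
AUC = 256.9 mg*hr/L


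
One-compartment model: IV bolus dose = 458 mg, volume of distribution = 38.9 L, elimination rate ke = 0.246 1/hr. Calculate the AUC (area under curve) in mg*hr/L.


C0 = Dose/Vd = 458/38.9 = 11.7738 mg/L
AUC = C0/ke = 11.7738/0.246
AUC = 47.86 mg*hr/L


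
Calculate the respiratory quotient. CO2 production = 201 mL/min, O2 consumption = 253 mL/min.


RQ = VCO2 / VO2
RQ = 201 / 253
RQ = 0.7945


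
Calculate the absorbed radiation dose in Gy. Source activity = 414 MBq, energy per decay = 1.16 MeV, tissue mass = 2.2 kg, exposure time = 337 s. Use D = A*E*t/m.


A = 414 MBq = 4.1400e+08 Bq
E = 1.16 MeV = 1.85832e-13 J
D = A*E*t/m = 4.1400e+08*1.85832e-13*337/2.2
D = 0.01178 Gy


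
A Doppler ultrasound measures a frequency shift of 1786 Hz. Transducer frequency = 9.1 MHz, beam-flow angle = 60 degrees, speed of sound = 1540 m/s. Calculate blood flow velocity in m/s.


v = fd * c / (2 * f0 * cos(theta))
v = 1786 * 1540 / (2 * 9.1000e+06 * cos(60))
v = 0.3022 m/s


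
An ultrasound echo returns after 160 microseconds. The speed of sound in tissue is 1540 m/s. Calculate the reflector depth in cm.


depth = c * t / 2
t = 160 us = 1.6000e-04 s
depth = 1540 * 1.6000e-04 / 2
depth = 0.1232 m = 12.32 cm


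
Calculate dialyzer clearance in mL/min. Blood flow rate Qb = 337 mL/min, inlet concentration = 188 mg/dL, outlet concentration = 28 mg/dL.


K = Qb * (Cb_in - Cb_out) / Cb_in
K = 337 * (188 - 28) / 188
K = 286.8 mL/min


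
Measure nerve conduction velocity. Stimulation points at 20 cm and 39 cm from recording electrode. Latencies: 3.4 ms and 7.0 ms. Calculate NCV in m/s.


Distance = (39 - 20) / 100 = 0.19 m
dt = (7.0 - 3.4) / 1000 = 0.0036 s
NCV = dist / dt = 52.78 m/s


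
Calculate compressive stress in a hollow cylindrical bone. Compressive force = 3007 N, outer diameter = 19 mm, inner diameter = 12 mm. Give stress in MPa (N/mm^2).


A = pi*(r_o^2 - r_i^2)
r_o = 9.5 mm, r_i = 6 mm
A = 170.431 mm^2
sigma = F/A = 3007 / 170.431
sigma = 17.64 MPa


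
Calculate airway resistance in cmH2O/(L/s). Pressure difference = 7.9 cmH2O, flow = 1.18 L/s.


R = dP / flow
R = 7.9 / 1.18
R = 6.695 cmH2O/(L/s)


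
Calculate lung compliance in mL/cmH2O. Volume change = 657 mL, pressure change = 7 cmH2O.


C = dV / dP
C = 657 / 7
C = 93.86 mL/cmH2O


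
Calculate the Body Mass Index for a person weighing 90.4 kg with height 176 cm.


BMI = weight / height^2
height = 176 cm = 1.76 m
BMI = 90.4 / 1.76^2
BMI = 29.18 kg/m^2


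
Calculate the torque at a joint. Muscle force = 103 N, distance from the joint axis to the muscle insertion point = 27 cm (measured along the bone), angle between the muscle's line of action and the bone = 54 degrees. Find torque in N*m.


Torque = F * d * sin(theta)   (moment arm = d*sin(theta))
d = 27 cm = 0.27 m
Torque = 103 * 0.27 * sin(54)
Torque = 22.5 N*m


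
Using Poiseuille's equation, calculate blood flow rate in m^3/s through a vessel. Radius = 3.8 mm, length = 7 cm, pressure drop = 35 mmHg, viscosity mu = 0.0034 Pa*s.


Q = pi*r^4*dP / (8*mu*L)
r = 0.0038 m, L = 0.07 m
dP = 35 mmHg = 4666.27 Pa
Q = 0.001605 m^3/s


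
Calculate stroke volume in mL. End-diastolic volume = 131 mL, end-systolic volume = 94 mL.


SV = EDV - ESV
SV = 131 - 94
SV = 37 mL


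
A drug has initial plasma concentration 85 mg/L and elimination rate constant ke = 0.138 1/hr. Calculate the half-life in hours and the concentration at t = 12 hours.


t_half = ln(2) / ke = 0.693147 / 0.138 = 5.023 hr
C(t) = C0 * exp(-ke*t) = 85 * exp(-0.138*12)
C(12) = 16.23 mg/L


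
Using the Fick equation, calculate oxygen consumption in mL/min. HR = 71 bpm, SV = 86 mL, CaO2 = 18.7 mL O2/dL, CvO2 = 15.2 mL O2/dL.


CO = HR*SV = 71*86/1000 = 6.106 L/min
a-v O2 diff = 18.7 - 15.2 = 3.5 mL/dL
VO2 = CO * (CaO2-CvO2) * 10 dL/L
VO2 = 6.106 * 3.5 * 10
VO2 = 213.7 mL/min


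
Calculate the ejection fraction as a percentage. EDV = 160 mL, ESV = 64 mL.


SV = EDV - ESV = 160 - 64 = 96 mL
EF = SV/EDV * 100 = 96/160 * 100
EF = 60%


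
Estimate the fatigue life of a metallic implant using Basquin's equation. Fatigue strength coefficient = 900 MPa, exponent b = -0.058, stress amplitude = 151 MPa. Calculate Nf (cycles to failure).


sigma_a = sigma_f' * (2Nf)^b
2Nf = (sigma_a/sigma_f')^(1/b)
2Nf = (151/900)^(1/-0.058)
2Nf = 2.3262031e+13
Nf = 1.1631e+13


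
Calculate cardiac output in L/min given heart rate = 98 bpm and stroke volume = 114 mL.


CO = HR * SV
CO = 98 * 114 / 1000
CO = 11.17 L/min


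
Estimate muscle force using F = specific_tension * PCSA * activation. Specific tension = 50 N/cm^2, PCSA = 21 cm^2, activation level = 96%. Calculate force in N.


F = sigma * PCSA * activation
F = 50 * 21 * 0.96
F = 1008 N


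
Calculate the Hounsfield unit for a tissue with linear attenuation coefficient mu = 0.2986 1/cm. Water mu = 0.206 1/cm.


HU = ((mu_tissue - mu_water) / mu_water) * 1000
HU = ((0.2986 - 0.206) / 0.206) * 1000
HU = 449.5


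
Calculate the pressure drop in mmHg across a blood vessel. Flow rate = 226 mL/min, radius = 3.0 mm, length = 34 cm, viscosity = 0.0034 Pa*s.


dP = 8*mu*L*Q / (pi*r^4)
Q = 226 mL/min = 3.76667e-06 m^3/s
dP = 136.89 Pa = 136.89 / 133.322 mmHg = 1.027 mmHg


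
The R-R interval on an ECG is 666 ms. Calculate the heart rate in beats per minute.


HR = 60 / RR_interval(s)
RR = 666 ms = 0.666 s
HR = 60 / 0.666 = 90.09 bpm


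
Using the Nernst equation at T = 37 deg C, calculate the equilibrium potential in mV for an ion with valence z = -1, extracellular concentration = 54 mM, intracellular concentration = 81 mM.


E = (RT/(zF)) * ln(C_out/C_in)
T = 37 + 273.15 = 310.15 K
E = (8.314 * 310.15 / (-1 * 96485)) * ln(54/81)
E = 10.84 mV


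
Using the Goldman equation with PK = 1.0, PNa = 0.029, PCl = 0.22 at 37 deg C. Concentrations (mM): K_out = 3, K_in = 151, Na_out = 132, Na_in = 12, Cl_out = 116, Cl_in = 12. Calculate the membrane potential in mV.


Vm = (RT/F)*ln((PK*Ko + PNa*Nao + PCl*Cli)/(PK*Ki + PNa*Nai + PCl*Clo))
Numer = 9.468, Denom = 176.868
Vm = -78.24 mV


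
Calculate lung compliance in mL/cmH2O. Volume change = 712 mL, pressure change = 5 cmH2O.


C = dV / dP
C = 712 / 5
C = 142.4 mL/cmH2O


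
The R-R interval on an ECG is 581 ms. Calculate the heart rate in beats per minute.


HR = 60 / RR_interval(s)
RR = 581 ms = 0.581 s
HR = 60 / 0.581 = 103.3 bpm


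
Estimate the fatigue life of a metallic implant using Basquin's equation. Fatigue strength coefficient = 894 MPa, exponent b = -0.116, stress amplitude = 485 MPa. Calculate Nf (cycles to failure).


sigma_a = sigma_f' * (2Nf)^b
2Nf = (sigma_a/sigma_f')^(1/b)
2Nf = (485/894)^(1/-0.116)
2Nf = 194.81339
Nf = 97.41


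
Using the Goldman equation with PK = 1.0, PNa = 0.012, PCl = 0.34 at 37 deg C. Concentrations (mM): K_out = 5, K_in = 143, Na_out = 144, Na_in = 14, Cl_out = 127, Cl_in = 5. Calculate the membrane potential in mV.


Vm = (RT/F)*ln((PK*Ko + PNa*Nao + PCl*Cli)/(PK*Ki + PNa*Nai + PCl*Clo))
Numer = 8.428, Denom = 186.348
Vm = -82.74 mV


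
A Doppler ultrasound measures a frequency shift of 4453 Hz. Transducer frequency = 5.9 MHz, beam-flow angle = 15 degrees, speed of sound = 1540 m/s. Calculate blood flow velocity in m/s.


v = fd * c / (2 * f0 * cos(theta))
v = 4453 * 1540 / (2 * 5.9000e+06 * cos(15))
v = 0.6017 m/s


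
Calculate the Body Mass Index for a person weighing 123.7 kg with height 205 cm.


BMI = weight / height^2
height = 205 cm = 2.05 m
BMI = 123.7 / 2.05^2
BMI = 29.43 kg/m^2


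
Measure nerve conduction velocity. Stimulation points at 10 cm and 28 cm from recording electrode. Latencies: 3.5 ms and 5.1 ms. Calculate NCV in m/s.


Distance = (28 - 10) / 100 = 0.18 m
dt = (5.1 - 3.5) / 1000 = 0.0016 s
NCV = dist / dt = 112.5 m/s


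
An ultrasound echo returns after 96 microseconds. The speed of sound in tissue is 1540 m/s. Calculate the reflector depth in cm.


depth = c * t / 2
t = 96 us = 9.6000e-05 s
depth = 1540 * 9.6000e-05 / 2
depth = 0.07392 m = 7.392 cm


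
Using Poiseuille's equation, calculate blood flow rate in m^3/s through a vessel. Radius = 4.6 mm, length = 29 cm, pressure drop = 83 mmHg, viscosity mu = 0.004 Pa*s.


Q = pi*r^4*dP / (8*mu*L)
r = 0.0046 m, L = 0.29 m
dP = 83 mmHg = 11065.726 Pa
Q = 0.001677 m^3/s


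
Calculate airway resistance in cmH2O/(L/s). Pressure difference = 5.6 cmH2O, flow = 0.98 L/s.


R = dP / flow
R = 5.6 / 0.98
R = 5.714 cmH2O/(L/s)


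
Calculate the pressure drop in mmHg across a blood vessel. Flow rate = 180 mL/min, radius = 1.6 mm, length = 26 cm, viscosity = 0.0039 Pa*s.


dP = 8*mu*L*Q / (pi*r^4)
Q = 180 mL/min = 3e-06 m^3/s
dP = 1182.01 Pa = 1182.01 / 133.322 mmHg = 8.866 mmHg


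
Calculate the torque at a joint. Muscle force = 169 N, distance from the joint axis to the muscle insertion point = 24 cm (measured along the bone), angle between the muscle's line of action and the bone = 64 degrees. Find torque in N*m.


Torque = F * d * sin(theta)   (moment arm = d*sin(theta))
d = 24 cm = 0.24 m
Torque = 169 * 0.24 * sin(64)
Torque = 36.46 N*m


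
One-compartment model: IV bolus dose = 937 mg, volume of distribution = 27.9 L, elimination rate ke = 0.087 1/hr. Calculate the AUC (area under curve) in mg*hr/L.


C0 = Dose/Vd = 937/27.9 = 33.5842 mg/L
AUC = C0/ke = 33.5842/0.087
AUC = 386 mg*hr/L


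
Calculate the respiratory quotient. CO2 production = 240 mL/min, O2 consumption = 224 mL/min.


RQ = VCO2 / VO2
RQ = 240 / 224
RQ = 1.071


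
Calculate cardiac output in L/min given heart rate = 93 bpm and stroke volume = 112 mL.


CO = HR * SV
CO = 93 * 112 / 1000
CO = 10.42 L/min


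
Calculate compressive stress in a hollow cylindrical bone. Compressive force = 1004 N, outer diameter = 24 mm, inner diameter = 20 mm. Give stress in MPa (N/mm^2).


A = pi*(r_o^2 - r_i^2)
r_o = 12 mm, r_i = 10 mm
A = 138.23 mm^2
sigma = F/A = 1004 / 138.23
sigma = 7.263 MPa


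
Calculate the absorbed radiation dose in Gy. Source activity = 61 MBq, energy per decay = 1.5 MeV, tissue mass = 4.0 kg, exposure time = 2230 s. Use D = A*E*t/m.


A = 61 MBq = 6.1000e+07 Bq
E = 1.5 MeV = 2.403e-13 J
D = A*E*t/m = 6.1000e+07*2.403e-13*2230/4.0
D = 0.008172 Gy


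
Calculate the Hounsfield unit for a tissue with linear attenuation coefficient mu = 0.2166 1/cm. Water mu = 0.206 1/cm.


HU = ((mu_tissue - mu_water) / mu_water) * 1000
HU = ((0.2166 - 0.206) / 0.206) * 1000
HU = 51.46


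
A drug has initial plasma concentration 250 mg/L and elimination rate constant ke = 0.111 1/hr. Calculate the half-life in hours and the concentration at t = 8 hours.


t_half = ln(2) / ke = 0.693147 / 0.111 = 6.245 hr
C(t) = C0 * exp(-ke*t) = 250 * exp(-0.111*8)
C(8) = 102.9 mg/L
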